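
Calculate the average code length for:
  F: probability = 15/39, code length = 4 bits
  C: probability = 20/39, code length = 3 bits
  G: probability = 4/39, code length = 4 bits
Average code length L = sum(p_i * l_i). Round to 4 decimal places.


Weighted contributions p_i * l_i:
  F: (15/39) * 4 = 60/39
  C: (20/39) * 3 = 60/39
  G: (4/39) * 4 = 16/39
Sum = (60 + 60 + 16)/39 = 136/39

L = 136/39 = 3.4872 bits/symbol


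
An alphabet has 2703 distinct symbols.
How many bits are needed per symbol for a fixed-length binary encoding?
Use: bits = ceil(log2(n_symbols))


log2(2703) = 11.4003
Bracket: 2^11 = 2048 < 2703 <= 2^12 = 4096
So ceil(log2(2703)) = 12

bits = ceil(log2(2703)) = ceil(11.4003) = 12 bits


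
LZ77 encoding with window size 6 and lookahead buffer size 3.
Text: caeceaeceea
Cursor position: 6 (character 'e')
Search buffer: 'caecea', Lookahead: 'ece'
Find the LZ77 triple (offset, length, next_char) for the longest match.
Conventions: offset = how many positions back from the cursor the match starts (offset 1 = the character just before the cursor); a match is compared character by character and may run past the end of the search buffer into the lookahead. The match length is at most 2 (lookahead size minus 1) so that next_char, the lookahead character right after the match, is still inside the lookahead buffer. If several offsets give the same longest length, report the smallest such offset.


Try each offset into the search buffer:
  offset=1 (pos 5, char 'a'): match length 0
  offset=2 (pos 4, char 'e'): match length 1
  offset=3 (pos 3, char 'c'): match length 0
  offset=4 (pos 2, char 'e'): match length 2
  offset=5 (pos 1, char 'a'): match length 0
  offset=6 (pos 0, char 'c'): match length 0
Longest match has length 2 at offset 4.
next_char = character at position 6 + 2 = 8 -> 'e'

Best match: offset=4, length=2 (matching 'ec' starting at position 2)
LZ77 triple: (4, 2, 'e')


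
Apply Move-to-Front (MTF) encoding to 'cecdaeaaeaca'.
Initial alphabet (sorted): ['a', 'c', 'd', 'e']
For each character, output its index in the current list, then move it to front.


MTF encoding:
'c': index 1 in ['a', 'c', 'd', 'e'] -> ['c', 'a', 'd', 'e']
'e': index 3 in ['c', 'a', 'd', 'e'] -> ['e', 'c', 'a', 'd']
'c': index 1 in ['e', 'c', 'a', 'd'] -> ['c', 'e', 'a', 'd']
'd': index 3 in ['c', 'e', 'a', 'd'] -> ['d', 'c', 'e', 'a']
'a': index 3 in ['d', 'c', 'e', 'a'] -> ['a', 'd', 'c', 'e']
'e': index 3 in ['a', 'd', 'c', 'e'] -> ['e', 'a', 'd', 'c']
'a': index 1 in ['e', 'a', 'd', 'c'] -> ['a', 'e', 'd', 'c']
'a': index 0 in ['a', 'e', 'd', 'c'] -> ['a', 'e', 'd', 'c']
'e': index 1 in ['a', 'e', 'd', 'c'] -> ['e', 'a', 'd', 'c']
'a': index 1 in ['e', 'a', 'd', 'c'] -> ['a', 'e', 'd', 'c']
'c': index 3 in ['a', 'e', 'd', 'c'] -> ['c', 'a', 'e', 'd']
'a': index 1 in ['c', 'a', 'e', 'd'] -> ['a', 'c', 'e', 'd']


Output: [1, 3, 1, 3, 3, 3, 1, 0, 1, 1, 3, 1]


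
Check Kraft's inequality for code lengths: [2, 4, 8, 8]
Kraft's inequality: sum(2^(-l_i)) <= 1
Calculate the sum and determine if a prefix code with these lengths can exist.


Sum = 2^(-2) + 2^(-4) + 2^(-8) + 2^(-8)
    = 0.25 + 0.0625 + 0.00390625 + 0.00390625
    = 82/256 = 0.3203125
Since 0.3203125 <= 1, Kraft's inequality IS satisfied.
A prefix code with these lengths CAN exist.

Kraft sum = 0.3203125. Satisfied.


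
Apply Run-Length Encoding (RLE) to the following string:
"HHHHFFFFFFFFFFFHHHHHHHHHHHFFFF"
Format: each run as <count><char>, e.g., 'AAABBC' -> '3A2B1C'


Scanning runs left to right:
  i=0: run of 'H' x 4 -> '4H'
  i=4: run of 'F' x 11 -> '11F'
  i=15: run of 'H' x 11 -> '11H'
  i=26: run of 'F' x 4 -> '4F'

RLE = 4H11F11H4F


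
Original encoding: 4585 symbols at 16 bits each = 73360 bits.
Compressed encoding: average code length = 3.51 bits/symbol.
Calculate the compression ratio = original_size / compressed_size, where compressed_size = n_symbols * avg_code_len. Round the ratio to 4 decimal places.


original_size = n_symbols * orig_bits = 4585 * 16 = 73360 bits
compressed_size = n_symbols * avg_code_len = 4585 * 3.51 = 16093.35 bits
ratio = original_size / compressed_size = 73360 / 16093.35 = 4.5584

Compression ratio = 4.5584


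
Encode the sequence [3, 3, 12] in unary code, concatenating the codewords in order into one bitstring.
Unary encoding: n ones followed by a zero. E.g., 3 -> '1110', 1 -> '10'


Encode each number as n ones followed by a terminating 0:
  3 -> 1110 (4 bits)
  3 -> 1110 (4 bits)
  12 -> 1111111111110 (13 bits)
Total length = 4 + 4 + 13 = 21 bits.

Unary([3, 3, 12]) = 111011101111111111110 (21 bits)


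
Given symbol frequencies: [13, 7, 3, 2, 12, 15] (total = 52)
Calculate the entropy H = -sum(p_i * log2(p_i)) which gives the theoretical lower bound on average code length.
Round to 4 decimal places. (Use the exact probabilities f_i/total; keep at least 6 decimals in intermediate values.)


Per-symbol terms -p_i * log2(p_i) with p_i = f_i/52:
  p = 13/52 = 0.250000: log2(p) = -2.000000, -p*log2(p) = 0.500000
  p = 7/52 = 0.134615: log2(p) = -2.893085, -p*log2(p) = 0.389454
  p = 3/52 = 0.057692: log2(p) = -4.115477, -p*log2(p) = 0.237431
  p = 2/52 = 0.038462: log2(p) = -4.700440, -p*log2(p) = 0.180786
  p = 12/52 = 0.230769: log2(p) = -2.115477, -p*log2(p) = 0.488187
  p = 15/52 = 0.288462: log2(p) = -1.793549, -p*log2(p) = 0.517370
H = 0.500000 + 0.389454 + 0.237431 + 0.180786 + 0.488187 + 0.517370 = 2.313228

H = 2.3132 bits/symbol


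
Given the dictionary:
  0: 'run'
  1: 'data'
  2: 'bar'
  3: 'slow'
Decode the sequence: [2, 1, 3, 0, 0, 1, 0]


Look up each index in the dictionary:
  2 -> 'bar'
  1 -> 'data'
  3 -> 'slow'
  0 -> 'run'
  0 -> 'run'
  1 -> 'data'
  0 -> 'run'

Decoded: "bar data slow run run data run"


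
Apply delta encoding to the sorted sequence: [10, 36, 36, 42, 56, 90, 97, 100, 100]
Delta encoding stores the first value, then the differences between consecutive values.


First value: 10
Deltas:
  36 - 10 = 26
  36 - 36 = 0
  42 - 36 = 6
  56 - 42 = 14
  90 - 56 = 34
  97 - 90 = 7
  100 - 97 = 3
  100 - 100 = 0


Delta encoded: [10, 26, 0, 6, 14, 34, 7, 3, 0]


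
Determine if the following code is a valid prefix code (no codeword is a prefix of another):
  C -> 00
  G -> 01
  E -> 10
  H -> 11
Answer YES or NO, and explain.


Checking each pair (does one codeword prefix another?):
  C='00' vs G='01': no prefix
  C='00' vs E='10': no prefix
  C='00' vs H='11': no prefix
  G='01' vs C='00': no prefix
  G='01' vs E='10': no prefix
  G='01' vs H='11': no prefix
  E='10' vs C='00': no prefix
  E='10' vs G='01': no prefix
  E='10' vs H='11': no prefix
  H='11' vs C='00': no prefix
  H='11' vs G='01': no prefix
  H='11' vs E='10': no prefix
No violation found over all pairs.

YES -- this is a valid prefix code. No codeword is a prefix of any other codeword.


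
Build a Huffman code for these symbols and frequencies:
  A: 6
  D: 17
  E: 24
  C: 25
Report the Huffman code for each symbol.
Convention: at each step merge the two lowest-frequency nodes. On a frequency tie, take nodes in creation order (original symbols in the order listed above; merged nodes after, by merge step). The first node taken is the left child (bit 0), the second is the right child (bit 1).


Huffman tree construction:
Step 1: Merge A(6) + D(17) = 23
Step 2: Merge (A+D)(23) + E(24) = 47
Step 3: Merge C(25) + ((A+D)+E)(47) = 72
Read each symbol's code off the tree from the root (left child = 0, right child = 1).

Codes:
  A: 100 (length 3)
  D: 101 (length 3)
  E: 11 (length 2)
  C: 0 (length 1)
Average code length: 142/72 = 1.9722 bits/symbol


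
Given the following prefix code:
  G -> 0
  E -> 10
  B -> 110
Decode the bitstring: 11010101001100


Decoding step by step:
Bits 110 -> B
Bits 10 -> E
Bits 10 -> E
Bits 10 -> E
Bits 0 -> G
Bits 110 -> B
Bits 0 -> G


Decoded message: BEEEGBG


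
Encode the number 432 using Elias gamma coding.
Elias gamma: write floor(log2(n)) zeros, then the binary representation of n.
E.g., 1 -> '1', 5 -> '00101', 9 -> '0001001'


num_bits = floor(log2(432)) + 1 = 9
leading_zeros = num_bits - 1 = 8
binary(432) = 110110000

Elias gamma(432) = '00000000' + '110110000' = 00000000110110000 (17 bits)


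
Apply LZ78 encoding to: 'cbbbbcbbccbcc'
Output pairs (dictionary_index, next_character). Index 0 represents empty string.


LZ78 encoding steps:
Dictionary: {0: ''}
Step 1: w='' (idx 0), next='c' -> output (0, 'c'), add 'c' as idx 1
Step 2: w='' (idx 0), next='b' -> output (0, 'b'), add 'b' as idx 2
Step 3: w='b' (idx 2), next='b' -> output (2, 'b'), add 'bb' as idx 3
Step 4: w='b' (idx 2), next='c' -> output (2, 'c'), add 'bc' as idx 4
Step 5: w='bb' (idx 3), next='c' -> output (3, 'c'), add 'bbc' as idx 5
Step 6: w='c' (idx 1), next='b' -> output (1, 'b'), add 'cb' as idx 6
Step 7: w='c' (idx 1), next='c' -> output (1, 'c'), add 'cc' as idx 7


Encoded: [(0, 'c'), (0, 'b'), (2, 'b'), (2, 'c'), (3, 'c'), (1, 'b'), (1, 'c')]


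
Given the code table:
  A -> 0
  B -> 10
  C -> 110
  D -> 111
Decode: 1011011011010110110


Decoding:
10 -> B
110 -> C
110 -> C
110 -> C
10 -> B
110 -> C
110 -> C


Result: BCCCBCC


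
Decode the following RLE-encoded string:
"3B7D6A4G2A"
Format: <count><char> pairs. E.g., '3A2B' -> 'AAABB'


Expanding each <count><char> pair:
  3B -> 'BBB'
  7D -> 'DDDDDDD'
  6A -> 'AAAAAA'
  4G -> 'GGGG'
  2A -> 'AA'

Decoded = BBBDDDDDDDAAAAAAGGGGAA


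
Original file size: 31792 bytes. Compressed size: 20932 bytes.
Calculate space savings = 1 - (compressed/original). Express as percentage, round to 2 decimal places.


ratio = compressed/original = 20932/31792 = 0.658405
savings = 1 - ratio = 1 - 0.658405 = 0.341595
as a percentage: 0.341595 * 100 = 34.16%

Space savings = 1 - 20932/31792 = 34.16%


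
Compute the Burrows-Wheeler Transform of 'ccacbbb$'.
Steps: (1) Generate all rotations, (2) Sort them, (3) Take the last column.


Rotations (sorted):
  0: $ccacbbb -> last char: b
  1: acbbb$cc -> last char: c
  2: b$ccacbb -> last char: b
  3: bb$ccacb -> last char: b
  4: bbb$ccac -> last char: c
  5: cacbbb$c -> last char: c
  6: cbbb$cca -> last char: a
  7: ccacbbb$ -> last char: $


BWT = bcbbcca$


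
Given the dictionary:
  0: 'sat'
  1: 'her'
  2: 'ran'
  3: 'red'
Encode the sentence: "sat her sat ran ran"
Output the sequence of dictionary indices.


Look up each word in the dictionary:
  'sat' -> 0
  'her' -> 1
  'sat' -> 0
  'ran' -> 2
  'ran' -> 2

Encoded: [0, 1, 0, 2, 2]


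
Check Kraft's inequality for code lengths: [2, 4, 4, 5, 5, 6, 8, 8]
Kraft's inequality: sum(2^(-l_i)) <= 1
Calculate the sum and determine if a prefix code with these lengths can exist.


Sum = 2^(-2) + 2^(-4) + 2^(-4) + 2^(-5) + 2^(-5) + 2^(-6) + 2^(-8) + 2^(-8)
    = 0.25 + 0.0625 + 0.0625 + 0.03125 + 0.03125 + 0.015625 + 0.00390625 + 0.00390625
    = 118/256 = 0.4609375
Since 0.4609375 <= 1, Kraft's inequality IS satisfied.
A prefix code with these lengths CAN exist.

Kraft sum = 0.4609375. Satisfied.


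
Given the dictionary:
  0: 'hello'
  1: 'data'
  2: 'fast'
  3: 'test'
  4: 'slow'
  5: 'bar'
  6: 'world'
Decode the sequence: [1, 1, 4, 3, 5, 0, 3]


Look up each index in the dictionary:
  1 -> 'data'
  1 -> 'data'
  4 -> 'slow'
  3 -> 'test'
  5 -> 'bar'
  0 -> 'hello'
  3 -> 'test'

Decoded: "data data slow test bar hello test"


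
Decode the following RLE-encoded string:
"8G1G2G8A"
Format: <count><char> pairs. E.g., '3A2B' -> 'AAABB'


Expanding each <count><char> pair:
  8G -> 'GGGGGGGG'
  1G -> 'G'
  2G -> 'GG'
  8A -> 'AAAAAAAA'

Decoded = GGGGGGGGGGGAAAAAAAA


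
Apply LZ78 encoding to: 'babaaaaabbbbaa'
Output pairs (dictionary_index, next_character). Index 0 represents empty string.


LZ78 encoding steps:
Dictionary: {0: ''}
Step 1: w='' (idx 0), next='b' -> output (0, 'b'), add 'b' as idx 1
Step 2: w='' (idx 0), next='a' -> output (0, 'a'), add 'a' as idx 2
Step 3: w='b' (idx 1), next='a' -> output (1, 'a'), add 'ba' as idx 3
Step 4: w='a' (idx 2), next='a' -> output (2, 'a'), add 'aa' as idx 4
Step 5: w='aa' (idx 4), next='b' -> output (4, 'b'), add 'aab' as idx 5
Step 6: w='b' (idx 1), next='b' -> output (1, 'b'), add 'bb' as idx 6
Step 7: w='ba' (idx 3), next='a' -> output (3, 'a'), add 'baa' as idx 7


Encoded: [(0, 'b'), (0, 'a'), (1, 'a'), (2, 'a'), (4, 'b'), (1, 'b'), (3, 'a')]


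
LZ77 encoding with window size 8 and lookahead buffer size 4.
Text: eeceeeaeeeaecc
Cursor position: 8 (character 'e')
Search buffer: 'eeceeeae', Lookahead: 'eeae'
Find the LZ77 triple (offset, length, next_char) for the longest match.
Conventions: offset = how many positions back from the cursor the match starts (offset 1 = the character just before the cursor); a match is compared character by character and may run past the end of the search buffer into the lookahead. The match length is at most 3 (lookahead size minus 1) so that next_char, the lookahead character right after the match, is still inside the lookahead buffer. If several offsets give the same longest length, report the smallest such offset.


Try each offset into the search buffer:
  offset=1 (pos 7, char 'e'): match length 2
  offset=2 (pos 6, char 'a'): match length 0
  offset=3 (pos 5, char 'e'): match length 1
  offset=4 (pos 4, char 'e'): match length 3
  offset=5 (pos 3, char 'e'): match length 2
  offset=6 (pos 2, char 'c'): match length 0
  offset=7 (pos 1, char 'e'): match length 1
  offset=8 (pos 0, char 'e'): match length 2
Longest match has length 3 at offset 4.
next_char = character at position 8 + 3 = 11 -> 'e'

Best match: offset=4, length=3 (matching 'eea' starting at position 4)
LZ77 triple: (4, 3, 'e')


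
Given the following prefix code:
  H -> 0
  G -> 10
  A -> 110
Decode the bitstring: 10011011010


Decoding step by step:
Bits 10 -> G
Bits 0 -> H
Bits 110 -> A
Bits 110 -> A
Bits 10 -> G


Decoded message: GHAAG


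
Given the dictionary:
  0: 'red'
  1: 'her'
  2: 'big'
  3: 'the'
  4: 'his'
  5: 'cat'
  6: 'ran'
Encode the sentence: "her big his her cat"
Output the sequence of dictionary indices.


Look up each word in the dictionary:
  'her' -> 1
  'big' -> 2
  'his' -> 4
  'her' -> 1
  'cat' -> 5

Encoded: [1, 2, 4, 1, 5]


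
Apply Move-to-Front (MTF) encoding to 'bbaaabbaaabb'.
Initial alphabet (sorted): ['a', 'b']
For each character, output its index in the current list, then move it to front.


MTF encoding:
'b': index 1 in ['a', 'b'] -> ['b', 'a']
'b': index 0 in ['b', 'a'] -> ['b', 'a']
'a': index 1 in ['b', 'a'] -> ['a', 'b']
'a': index 0 in ['a', 'b'] -> ['a', 'b']
'a': index 0 in ['a', 'b'] -> ['a', 'b']
'b': index 1 in ['a', 'b'] -> ['b', 'a']
'b': index 0 in ['b', 'a'] -> ['b', 'a']
'a': index 1 in ['b', 'a'] -> ['a', 'b']
'a': index 0 in ['a', 'b'] -> ['a', 'b']
'a': index 0 in ['a', 'b'] -> ['a', 'b']
'b': index 1 in ['a', 'b'] -> ['b', 'a']
'b': index 0 in ['b', 'a'] -> ['b', 'a']


Output: [1, 0, 1, 0, 0, 1, 0, 1, 0, 0, 1, 0]


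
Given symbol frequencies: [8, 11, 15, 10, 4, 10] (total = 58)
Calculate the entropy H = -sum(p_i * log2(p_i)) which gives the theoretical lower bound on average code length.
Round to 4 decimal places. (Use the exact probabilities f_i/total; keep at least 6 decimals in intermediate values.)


Per-symbol terms -p_i * log2(p_i) with p_i = f_i/58:
  p = 8/58 = 0.137931: log2(p) = -2.857981, -p*log2(p) = 0.394204
  p = 11/58 = 0.189655: log2(p) = -2.398549, -p*log2(p) = 0.454897
  p = 15/58 = 0.258621: log2(p) = -1.951090, -p*log2(p) = 0.504592
  p = 10/58 = 0.172414: log2(p) = -2.536053, -p*log2(p) = 0.437251
  p = 4/58 = 0.068966: log2(p) = -3.857981, -p*log2(p) = 0.266068
  p = 10/58 = 0.172414: log2(p) = -2.536053, -p*log2(p) = 0.437251
H = 0.394204 + 0.454897 + 0.504592 + 0.437251 + 0.266068 + 0.437251 = 2.494263

H = 2.4943 bits/symbol


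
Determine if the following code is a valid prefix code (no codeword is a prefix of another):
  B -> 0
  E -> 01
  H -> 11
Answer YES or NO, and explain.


Checking each pair (does one codeword prefix another?):
  B='0' vs E='01': prefix -- VIOLATION

NO -- this is NOT a valid prefix code. B (0) is a prefix of E (01).


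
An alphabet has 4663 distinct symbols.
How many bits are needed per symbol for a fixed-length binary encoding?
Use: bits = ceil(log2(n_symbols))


log2(4663) = 12.187
Bracket: 2^12 = 4096 < 4663 <= 2^13 = 8192
So ceil(log2(4663)) = 13

bits = ceil(log2(4663)) = ceil(12.187) = 13 bits


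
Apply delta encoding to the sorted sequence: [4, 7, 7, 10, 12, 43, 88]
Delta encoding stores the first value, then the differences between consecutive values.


First value: 4
Deltas:
  7 - 4 = 3
  7 - 7 = 0
  10 - 7 = 3
  12 - 10 = 2
  43 - 12 = 31
  88 - 43 = 45


Delta encoded: [4, 3, 0, 3, 2, 31, 45]


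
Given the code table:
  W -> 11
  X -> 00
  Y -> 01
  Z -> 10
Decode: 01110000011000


Decoding:
01 -> Y
11 -> W
00 -> X
00 -> X
01 -> Y
10 -> Z
00 -> X


Result: YWXXYZX


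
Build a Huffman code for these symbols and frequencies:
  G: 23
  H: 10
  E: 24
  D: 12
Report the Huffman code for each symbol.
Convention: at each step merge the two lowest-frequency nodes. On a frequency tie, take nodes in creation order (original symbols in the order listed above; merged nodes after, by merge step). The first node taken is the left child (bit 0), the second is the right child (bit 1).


Huffman tree construction:
Step 1: Merge H(10) + D(12) = 22
Step 2: Merge (H+D)(22) + G(23) = 45
Step 3: Merge E(24) + ((H+D)+G)(45) = 69
Read each symbol's code off the tree from the root (left child = 0, right child = 1).

Codes:
  G: 11 (length 2)
  H: 100 (length 3)
  E: 0 (length 1)
  D: 101 (length 3)
Average code length: 136/69 = 1.9710 bits/symbol


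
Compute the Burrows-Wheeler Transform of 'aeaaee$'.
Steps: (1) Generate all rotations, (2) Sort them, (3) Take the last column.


Rotations (sorted):
  0: $aeaaee -> last char: e
  1: aaee$ae -> last char: e
  2: aeaaee$ -> last char: $
  3: aee$aea -> last char: a
  4: e$aeaae -> last char: e
  5: eaaee$a -> last char: a
  6: ee$aeaa -> last char: a


BWT = ee$aeaa


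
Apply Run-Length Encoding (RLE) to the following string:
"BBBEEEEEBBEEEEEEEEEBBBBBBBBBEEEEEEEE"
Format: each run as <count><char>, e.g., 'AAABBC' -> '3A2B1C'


Scanning runs left to right:
  i=0: run of 'B' x 3 -> '3B'
  i=3: run of 'E' x 5 -> '5E'
  i=8: run of 'B' x 2 -> '2B'
  i=10: run of 'E' x 9 -> '9E'
  i=19: run of 'B' x 9 -> '9B'
  i=28: run of 'E' x 8 -> '8E'

RLE = 3B5E2B9E9B8E


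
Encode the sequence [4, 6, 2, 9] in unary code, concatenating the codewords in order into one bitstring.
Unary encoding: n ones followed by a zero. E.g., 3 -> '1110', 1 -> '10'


Encode each number as n ones followed by a terminating 0:
  4 -> 11110 (5 bits)
  6 -> 1111110 (7 bits)
  2 -> 110 (3 bits)
  9 -> 1111111110 (10 bits)
Total length = 5 + 7 + 3 + 10 = 25 bits.

Unary([4, 6, 2, 9]) = 1111011111101101111111110 (25 bits)


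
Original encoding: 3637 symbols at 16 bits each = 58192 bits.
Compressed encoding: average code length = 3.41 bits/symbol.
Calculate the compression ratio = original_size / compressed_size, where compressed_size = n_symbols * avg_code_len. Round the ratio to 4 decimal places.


original_size = n_symbols * orig_bits = 3637 * 16 = 58192 bits
compressed_size = n_symbols * avg_code_len = 3637 * 3.41 = 12402.17 bits
ratio = original_size / compressed_size = 58192 / 12402.17 = 4.6921

Compression ratio = 4.6921


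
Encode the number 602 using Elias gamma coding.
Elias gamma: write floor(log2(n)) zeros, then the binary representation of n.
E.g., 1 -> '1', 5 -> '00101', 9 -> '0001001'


num_bits = floor(log2(602)) + 1 = 10
leading_zeros = num_bits - 1 = 9
binary(602) = 1001011010

Elias gamma(602) = '000000000' + '1001011010' = 0000000001001011010 (19 bits)


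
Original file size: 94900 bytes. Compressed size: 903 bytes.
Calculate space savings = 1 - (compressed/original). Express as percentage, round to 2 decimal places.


ratio = compressed/original = 903/94900 = 0.009515
savings = 1 - ratio = 1 - 0.009515 = 0.990485
as a percentage: 0.990485 * 100 = 99.05%

Space savings = 1 - 903/94900 = 99.05%


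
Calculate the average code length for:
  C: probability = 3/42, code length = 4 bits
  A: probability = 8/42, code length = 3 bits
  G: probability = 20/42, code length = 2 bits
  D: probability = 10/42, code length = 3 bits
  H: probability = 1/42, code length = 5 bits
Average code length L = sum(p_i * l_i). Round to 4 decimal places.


Weighted contributions p_i * l_i:
  C: (3/42) * 4 = 12/42
  A: (8/42) * 3 = 24/42
  G: (20/42) * 2 = 40/42
  D: (10/42) * 3 = 30/42
  H: (1/42) * 5 = 5/42
Sum = (12 + 24 + 40 + 30 + 5)/42 = 111/42

L = 111/42 = 2.6429 bits/symbol


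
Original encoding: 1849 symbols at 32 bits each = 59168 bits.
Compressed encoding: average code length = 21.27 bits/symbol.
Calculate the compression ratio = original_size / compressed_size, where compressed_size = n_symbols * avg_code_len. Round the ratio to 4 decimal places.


original_size = n_symbols * orig_bits = 1849 * 32 = 59168 bits
compressed_size = n_symbols * avg_code_len = 1849 * 21.27 = 39328.23 bits
ratio = original_size / compressed_size = 59168 / 39328.23 = 1.5045

Compression ratio = 1.5045


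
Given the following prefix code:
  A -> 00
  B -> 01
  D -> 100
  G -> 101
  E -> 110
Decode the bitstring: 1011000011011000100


Decoding step by step:
Bits 101 -> G
Bits 100 -> D
Bits 00 -> A
Bits 110 -> E
Bits 110 -> E
Bits 00 -> A
Bits 100 -> D


Decoded message: GDAEEAD


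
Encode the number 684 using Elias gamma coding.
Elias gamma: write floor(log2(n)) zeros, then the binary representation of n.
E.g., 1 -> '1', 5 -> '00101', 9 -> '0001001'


num_bits = floor(log2(684)) + 1 = 10
leading_zeros = num_bits - 1 = 9
binary(684) = 1010101100

Elias gamma(684) = '000000000' + '1010101100' = 0000000001010101100 (19 bits)


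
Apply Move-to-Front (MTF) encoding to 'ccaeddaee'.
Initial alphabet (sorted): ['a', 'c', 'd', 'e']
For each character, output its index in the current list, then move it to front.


MTF encoding:
'c': index 1 in ['a', 'c', 'd', 'e'] -> ['c', 'a', 'd', 'e']
'c': index 0 in ['c', 'a', 'd', 'e'] -> ['c', 'a', 'd', 'e']
'a': index 1 in ['c', 'a', 'd', 'e'] -> ['a', 'c', 'd', 'e']
'e': index 3 in ['a', 'c', 'd', 'e'] -> ['e', 'a', 'c', 'd']
'd': index 3 in ['e', 'a', 'c', 'd'] -> ['d', 'e', 'a', 'c']
'd': index 0 in ['d', 'e', 'a', 'c'] -> ['d', 'e', 'a', 'c']
'a': index 2 in ['d', 'e', 'a', 'c'] -> ['a', 'd', 'e', 'c']
'e': index 2 in ['a', 'd', 'e', 'c'] -> ['e', 'a', 'd', 'c']
'e': index 0 in ['e', 'a', 'd', 'c'] -> ['e', 'a', 'd', 'c']


Output: [1, 0, 1, 3, 3, 0, 2, 2, 0]


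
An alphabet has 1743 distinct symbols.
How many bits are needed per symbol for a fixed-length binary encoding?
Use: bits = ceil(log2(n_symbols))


log2(1743) = 10.7674
Bracket: 2^10 = 1024 < 1743 <= 2^11 = 2048
So ceil(log2(1743)) = 11

bits = ceil(log2(1743)) = ceil(10.7674) = 11 bits


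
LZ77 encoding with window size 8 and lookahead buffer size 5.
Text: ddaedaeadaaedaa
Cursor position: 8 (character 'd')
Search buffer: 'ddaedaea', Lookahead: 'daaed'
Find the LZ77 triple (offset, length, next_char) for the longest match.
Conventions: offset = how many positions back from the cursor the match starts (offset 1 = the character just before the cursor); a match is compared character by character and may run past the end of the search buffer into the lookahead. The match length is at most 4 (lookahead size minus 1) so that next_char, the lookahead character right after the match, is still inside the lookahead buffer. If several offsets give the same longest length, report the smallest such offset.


Try each offset into the search buffer:
  offset=1 (pos 7, char 'a'): match length 0
  offset=2 (pos 6, char 'e'): match length 0
  offset=3 (pos 5, char 'a'): match length 0
  offset=4 (pos 4, char 'd'): match length 2
  offset=5 (pos 3, char 'e'): match length 0
  offset=6 (pos 2, char 'a'): match length 0
  offset=7 (pos 1, char 'd'): match length 2
  offset=8 (pos 0, char 'd'): match length 1
Longest match has length 2, found at offsets 4, 7; take the smallest, offset 4.
next_char = character at position 8 + 2 = 10 -> 'a'

Best match: offset=4, length=2 (matching 'da' starting at position 4)
LZ77 triple: (4, 2, 'a')


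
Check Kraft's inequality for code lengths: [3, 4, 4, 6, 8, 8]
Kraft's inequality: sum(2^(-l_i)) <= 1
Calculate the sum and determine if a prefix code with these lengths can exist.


Sum = 2^(-3) + 2^(-4) + 2^(-4) + 2^(-6) + 2^(-8) + 2^(-8)
    = 0.125 + 0.0625 + 0.0625 + 0.015625 + 0.00390625 + 0.00390625
    = 70/256 = 0.2734375
Since 0.2734375 <= 1, Kraft's inequality IS satisfied.
A prefix code with these lengths CAN exist.

Kraft sum = 0.2734375. Satisfied.


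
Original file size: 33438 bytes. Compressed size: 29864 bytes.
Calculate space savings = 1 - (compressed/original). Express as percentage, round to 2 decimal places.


ratio = compressed/original = 29864/33438 = 0.893116
savings = 1 - ratio = 1 - 0.893116 = 0.106884
as a percentage: 0.106884 * 100 = 10.69%

Space savings = 1 - 29864/33438 = 10.69%


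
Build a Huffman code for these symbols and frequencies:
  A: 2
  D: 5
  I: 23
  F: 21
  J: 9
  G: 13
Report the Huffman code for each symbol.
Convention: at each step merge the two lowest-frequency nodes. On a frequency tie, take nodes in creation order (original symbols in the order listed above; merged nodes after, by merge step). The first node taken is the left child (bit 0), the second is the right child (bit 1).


Huffman tree construction:
Step 1: Merge A(2) + D(5) = 7
Step 2: Merge (A+D)(7) + J(9) = 16
Step 3: Merge G(13) + ((A+D)+J)(16) = 29
Step 4: Merge F(21) + I(23) = 44
Step 5: Merge (G+((A+D)+J))(29) + (F+I)(44) = 73
Read each symbol's code off the tree from the root (left child = 0, right child = 1).

Codes:
  A: 0100 (length 4)
  D: 0101 (length 4)
  I: 11 (length 2)
  F: 10 (length 2)
  J: 011 (length 3)
  G: 00 (length 2)
Average code length: 169/73 = 2.3151 bits/symbol


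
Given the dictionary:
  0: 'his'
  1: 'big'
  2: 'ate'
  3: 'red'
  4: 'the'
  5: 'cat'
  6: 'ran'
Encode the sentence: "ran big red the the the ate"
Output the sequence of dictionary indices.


Look up each word in the dictionary:
  'ran' -> 6
  'big' -> 1
  'red' -> 3
  'the' -> 4
  'the' -> 4
  'the' -> 4
  'ate' -> 2

Encoded: [6, 1, 3, 4, 4, 4, 2]


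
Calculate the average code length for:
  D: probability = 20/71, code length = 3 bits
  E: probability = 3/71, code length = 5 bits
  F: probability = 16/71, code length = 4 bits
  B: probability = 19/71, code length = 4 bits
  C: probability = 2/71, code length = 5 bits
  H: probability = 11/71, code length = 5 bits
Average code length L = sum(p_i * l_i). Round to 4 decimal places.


Weighted contributions p_i * l_i:
  D: (20/71) * 3 = 60/71
  E: (3/71) * 5 = 15/71
  F: (16/71) * 4 = 64/71
  B: (19/71) * 4 = 76/71
  C: (2/71) * 5 = 10/71
  H: (11/71) * 5 = 55/71
Sum = (60 + 15 + 64 + 76 + 10 + 55)/71 = 280/71

L = 280/71 = 3.9437 bits/symbol


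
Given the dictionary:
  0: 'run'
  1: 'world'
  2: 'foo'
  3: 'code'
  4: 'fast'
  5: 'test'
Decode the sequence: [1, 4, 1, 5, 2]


Look up each index in the dictionary:
  1 -> 'world'
  4 -> 'fast'
  1 -> 'world'
  5 -> 'test'
  2 -> 'foo'

Decoded: "world fast world test foo"


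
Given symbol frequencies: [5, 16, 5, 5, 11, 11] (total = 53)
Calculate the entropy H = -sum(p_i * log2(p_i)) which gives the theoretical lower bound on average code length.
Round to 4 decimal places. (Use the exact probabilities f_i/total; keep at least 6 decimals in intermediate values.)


Per-symbol terms -p_i * log2(p_i) with p_i = f_i/53:
  p = 5/53 = 0.094340: log2(p) = -3.405992, -p*log2(p) = 0.321320
  p = 16/53 = 0.301887: log2(p) = -1.727920, -p*log2(p) = 0.521636
  p = 5/53 = 0.094340: log2(p) = -3.405992, -p*log2(p) = 0.321320
  p = 5/53 = 0.094340: log2(p) = -3.405992, -p*log2(p) = 0.321320
  p = 11/53 = 0.207547: log2(p) = -2.268489, -p*log2(p) = 0.470818
  p = 11/53 = 0.207547: log2(p) = -2.268489, -p*log2(p) = 0.470818
H = 0.321320 + 0.521636 + 0.321320 + 0.321320 + 0.470818 + 0.470818 = 2.427232

H = 2.4272 bits/symbol


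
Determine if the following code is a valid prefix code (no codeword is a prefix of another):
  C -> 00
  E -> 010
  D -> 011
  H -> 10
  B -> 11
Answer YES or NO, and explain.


Checking each pair (does one codeword prefix another?):
  C='00' vs E='010': no prefix
  C='00' vs D='011': no prefix
  C='00' vs H='10': no prefix
  C='00' vs B='11': no prefix
  E='010' vs C='00': no prefix
  E='010' vs D='011': no prefix
  E='010' vs H='10': no prefix
  E='010' vs B='11': no prefix
  D='011' vs C='00': no prefix
  D='011' vs E='010': no prefix
  D='011' vs H='10': no prefix
  D='011' vs B='11': no prefix
  H='10' vs C='00': no prefix
  H='10' vs E='010': no prefix
  H='10' vs D='011': no prefix
  H='10' vs B='11': no prefix
  B='11' vs C='00': no prefix
  B='11' vs E='010': no prefix
  B='11' vs D='011': no prefix
  B='11' vs H='10': no prefix
No violation found over all pairs.

YES -- this is a valid prefix code. No codeword is a prefix of any other codeword.


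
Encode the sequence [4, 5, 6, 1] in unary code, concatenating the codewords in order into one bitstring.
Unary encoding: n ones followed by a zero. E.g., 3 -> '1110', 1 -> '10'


Encode each number as n ones followed by a terminating 0:
  4 -> 11110 (5 bits)
  5 -> 111110 (6 bits)
  6 -> 1111110 (7 bits)
  1 -> 10 (2 bits)
Total length = 5 + 6 + 7 + 2 = 20 bits.

Unary([4, 5, 6, 1]) = 11110111110111111010 (20 bits)


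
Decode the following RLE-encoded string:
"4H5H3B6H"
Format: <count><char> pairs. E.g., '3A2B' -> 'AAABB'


Expanding each <count><char> pair:
  4H -> 'HHHH'
  5H -> 'HHHHH'
  3B -> 'BBB'
  6H -> 'HHHHHH'

Decoded = HHHHHHHHHBBBHHHHHH


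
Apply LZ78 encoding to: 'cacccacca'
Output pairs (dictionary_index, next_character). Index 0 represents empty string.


LZ78 encoding steps:
Dictionary: {0: ''}
Step 1: w='' (idx 0), next='c' -> output (0, 'c'), add 'c' as idx 1
Step 2: w='' (idx 0), next='a' -> output (0, 'a'), add 'a' as idx 2
Step 3: w='c' (idx 1), next='c' -> output (1, 'c'), add 'cc' as idx 3
Step 4: w='c' (idx 1), next='a' -> output (1, 'a'), add 'ca' as idx 4
Step 5: w='cc' (idx 3), next='a' -> output (3, 'a'), add 'cca' as idx 5


Encoded: [(0, 'c'), (0, 'a'), (1, 'c'), (1, 'a'), (3, 'a')]


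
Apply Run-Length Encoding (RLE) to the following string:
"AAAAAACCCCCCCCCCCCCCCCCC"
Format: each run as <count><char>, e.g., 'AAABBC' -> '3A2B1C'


Scanning runs left to right:
  i=0: run of 'A' x 6 -> '6A'
  i=6: run of 'C' x 18 -> '18C'

RLE = 6A18C


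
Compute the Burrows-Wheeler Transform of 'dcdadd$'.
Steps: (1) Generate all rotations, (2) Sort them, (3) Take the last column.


Rotations (sorted):
  0: $dcdadd -> last char: d
  1: add$dcd -> last char: d
  2: cdadd$d -> last char: d
  3: d$dcdad -> last char: d
  4: dadd$dc -> last char: c
  5: dcdadd$ -> last char: $
  6: dd$dcda -> last char: a


BWT = ddddc$a


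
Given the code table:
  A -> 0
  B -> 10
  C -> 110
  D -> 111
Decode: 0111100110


Decoding:
0 -> A
111 -> D
10 -> B
0 -> A
110 -> C


Result: ADBAC


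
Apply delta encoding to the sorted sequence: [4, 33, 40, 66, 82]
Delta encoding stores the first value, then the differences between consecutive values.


First value: 4
Deltas:
  33 - 4 = 29
  40 - 33 = 7
  66 - 40 = 26
  82 - 66 = 16


Delta encoded: [4, 29, 7, 26, 16]


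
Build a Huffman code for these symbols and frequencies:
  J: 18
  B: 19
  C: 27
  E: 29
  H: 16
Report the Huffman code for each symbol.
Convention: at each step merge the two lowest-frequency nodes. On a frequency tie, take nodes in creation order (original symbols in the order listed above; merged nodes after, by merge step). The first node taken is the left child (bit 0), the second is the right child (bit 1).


Huffman tree construction:
Step 1: Merge H(16) + J(18) = 34
Step 2: Merge B(19) + C(27) = 46
Step 3: Merge E(29) + (H+J)(34) = 63
Step 4: Merge (B+C)(46) + (E+(H+J))(63) = 109
Read each symbol's code off the tree from the root (left child = 0, right child = 1).

Codes:
  J: 111 (length 3)
  B: 00 (length 2)
  C: 01 (length 2)
  E: 10 (length 2)
  H: 110 (length 3)
Average code length: 252/109 = 2.3119 bits/symbol


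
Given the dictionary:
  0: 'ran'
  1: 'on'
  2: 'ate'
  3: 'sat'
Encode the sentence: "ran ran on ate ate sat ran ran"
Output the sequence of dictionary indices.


Look up each word in the dictionary:
  'ran' -> 0
  'ran' -> 0
  'on' -> 1
  'ate' -> 2
  'ate' -> 2
  'sat' -> 3
  'ran' -> 0
  'ran' -> 0

Encoded: [0, 0, 1, 2, 2, 3, 0, 0]


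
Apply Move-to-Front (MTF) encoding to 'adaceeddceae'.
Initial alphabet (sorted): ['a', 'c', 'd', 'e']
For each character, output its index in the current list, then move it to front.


MTF encoding:
'a': index 0 in ['a', 'c', 'd', 'e'] -> ['a', 'c', 'd', 'e']
'd': index 2 in ['a', 'c', 'd', 'e'] -> ['d', 'a', 'c', 'e']
'a': index 1 in ['d', 'a', 'c', 'e'] -> ['a', 'd', 'c', 'e']
'c': index 2 in ['a', 'd', 'c', 'e'] -> ['c', 'a', 'd', 'e']
'e': index 3 in ['c', 'a', 'd', 'e'] -> ['e', 'c', 'a', 'd']
'e': index 0 in ['e', 'c', 'a', 'd'] -> ['e', 'c', 'a', 'd']
'd': index 3 in ['e', 'c', 'a', 'd'] -> ['d', 'e', 'c', 'a']
'd': index 0 in ['d', 'e', 'c', 'a'] -> ['d', 'e', 'c', 'a']
'c': index 2 in ['d', 'e', 'c', 'a'] -> ['c', 'd', 'e', 'a']
'e': index 2 in ['c', 'd', 'e', 'a'] -> ['e', 'c', 'd', 'a']
'a': index 3 in ['e', 'c', 'd', 'a'] -> ['a', 'e', 'c', 'd']
'e': index 1 in ['a', 'e', 'c', 'd'] -> ['e', 'a', 'c', 'd']


Output: [0, 2, 1, 2, 3, 0, 3, 0, 2, 2, 3, 1]


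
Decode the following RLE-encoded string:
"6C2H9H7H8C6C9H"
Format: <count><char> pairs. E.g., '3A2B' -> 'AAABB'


Expanding each <count><char> pair:
  6C -> 'CCCCCC'
  2H -> 'HH'
  9H -> 'HHHHHHHHH'
  7H -> 'HHHHHHH'
  8C -> 'CCCCCCCC'
  6C -> 'CCCCCC'
  9H -> 'HHHHHHHHH'

Decoded = CCCCCCHHHHHHHHHHHHHHHHHHCCCCCCCCCCCCCCHHHHHHHHH


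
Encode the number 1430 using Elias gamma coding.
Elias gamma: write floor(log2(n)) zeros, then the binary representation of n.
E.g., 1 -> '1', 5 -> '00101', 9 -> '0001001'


num_bits = floor(log2(1430)) + 1 = 11
leading_zeros = num_bits - 1 = 10
binary(1430) = 10110010110

Elias gamma(1430) = '0000000000' + '10110010110' = 000000000010110010110 (21 bits)


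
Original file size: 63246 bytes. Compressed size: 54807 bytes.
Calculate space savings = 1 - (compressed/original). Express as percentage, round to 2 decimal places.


ratio = compressed/original = 54807/63246 = 0.866569
savings = 1 - ratio = 1 - 0.866569 = 0.133431
as a percentage: 0.133431 * 100 = 13.34%

Space savings = 1 - 54807/63246 = 13.34%


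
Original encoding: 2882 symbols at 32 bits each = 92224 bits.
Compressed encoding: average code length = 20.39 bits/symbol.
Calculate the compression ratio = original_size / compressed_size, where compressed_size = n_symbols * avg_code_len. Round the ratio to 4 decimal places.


original_size = n_symbols * orig_bits = 2882 * 32 = 92224 bits
compressed_size = n_symbols * avg_code_len = 2882 * 20.39 = 58763.98 bits
ratio = original_size / compressed_size = 92224 / 58763.98 = 1.5694

Compression ratio = 1.5694


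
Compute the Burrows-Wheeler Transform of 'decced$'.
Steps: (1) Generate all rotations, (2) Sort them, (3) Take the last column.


Rotations (sorted):
  0: $decced -> last char: d
  1: cced$de -> last char: e
  2: ced$dec -> last char: c
  3: d$decce -> last char: e
  4: decced$ -> last char: $
  5: ecced$d -> last char: d
  6: ed$decc -> last char: c


BWT = dece$dc


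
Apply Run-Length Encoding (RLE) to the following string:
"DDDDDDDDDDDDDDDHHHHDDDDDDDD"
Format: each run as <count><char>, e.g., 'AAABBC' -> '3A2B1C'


Scanning runs left to right:
  i=0: run of 'D' x 15 -> '15D'
  i=15: run of 'H' x 4 -> '4H'
  i=19: run of 'D' x 8 -> '8D'

RLE = 15D4H8D


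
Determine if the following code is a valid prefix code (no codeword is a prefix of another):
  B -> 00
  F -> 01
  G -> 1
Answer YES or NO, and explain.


Checking each pair (does one codeword prefix another?):
  B='00' vs F='01': no prefix
  B='00' vs G='1': no prefix
  F='01' vs B='00': no prefix
  F='01' vs G='1': no prefix
  G='1' vs B='00': no prefix
  G='1' vs F='01': no prefix
No violation found over all pairs.

YES -- this is a valid prefix code. No codeword is a prefix of any other codeword.


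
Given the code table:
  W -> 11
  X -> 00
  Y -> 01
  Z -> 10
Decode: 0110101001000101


Decoding:
01 -> Y
10 -> Z
10 -> Z
10 -> Z
01 -> Y
00 -> X
01 -> Y
01 -> Y


Result: YZZZYXYY


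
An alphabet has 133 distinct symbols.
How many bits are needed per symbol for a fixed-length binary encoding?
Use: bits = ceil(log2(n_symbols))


log2(133) = 7.0553
Bracket: 2^7 = 128 < 133 <= 2^8 = 256
So ceil(log2(133)) = 8

bits = ceil(log2(133)) = ceil(7.0553) = 8 bits


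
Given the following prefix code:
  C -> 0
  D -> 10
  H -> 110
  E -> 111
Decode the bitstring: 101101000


Decoding step by step:
Bits 10 -> D
Bits 110 -> H
Bits 10 -> D
Bits 0 -> C
Bits 0 -> C


Decoded message: DHDCC


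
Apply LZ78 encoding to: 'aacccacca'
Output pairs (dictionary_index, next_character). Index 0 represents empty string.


LZ78 encoding steps:
Dictionary: {0: ''}
Step 1: w='' (idx 0), next='a' -> output (0, 'a'), add 'a' as idx 1
Step 2: w='a' (idx 1), next='c' -> output (1, 'c'), add 'ac' as idx 2
Step 3: w='' (idx 0), next='c' -> output (0, 'c'), add 'c' as idx 3
Step 4: w='c' (idx 3), next='a' -> output (3, 'a'), add 'ca' as idx 4
Step 5: w='c' (idx 3), next='c' -> output (3, 'c'), add 'cc' as idx 5
Step 6: w='a' (idx 1), end of input -> output (1, '')


Encoded: [(0, 'a'), (1, 'c'), (0, 'c'), (3, 'a'), (3, 'c'), (1, '')]


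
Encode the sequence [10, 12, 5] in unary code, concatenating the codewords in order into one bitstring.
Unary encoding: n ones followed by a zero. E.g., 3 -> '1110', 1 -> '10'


Encode each number as n ones followed by a terminating 0:
  10 -> 11111111110 (11 bits)
  12 -> 1111111111110 (13 bits)
  5 -> 111110 (6 bits)
Total length = 11 + 13 + 6 = 30 bits.

Unary([10, 12, 5]) = 111111111101111111111110111110 (30 bits)


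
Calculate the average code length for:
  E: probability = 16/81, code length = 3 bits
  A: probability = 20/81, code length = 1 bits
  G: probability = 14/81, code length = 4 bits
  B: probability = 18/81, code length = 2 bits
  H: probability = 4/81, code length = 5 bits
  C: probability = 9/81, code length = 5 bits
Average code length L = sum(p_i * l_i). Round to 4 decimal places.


Weighted contributions p_i * l_i:
  E: (16/81) * 3 = 48/81
  A: (20/81) * 1 = 20/81
  G: (14/81) * 4 = 56/81
  B: (18/81) * 2 = 36/81
  H: (4/81) * 5 = 20/81
  C: (9/81) * 5 = 45/81
Sum = (48 + 20 + 56 + 36 + 20 + 45)/81 = 225/81

L = 225/81 = 2.7778 bits/symbol


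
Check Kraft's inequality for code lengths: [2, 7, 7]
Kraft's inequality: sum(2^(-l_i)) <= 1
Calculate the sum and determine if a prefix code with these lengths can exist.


Sum = 2^(-2) + 2^(-7) + 2^(-7)
    = 0.25 + 0.0078125 + 0.0078125
    = 34/128 = 0.265625
Since 0.265625 <= 1, Kraft's inequality IS satisfied.
A prefix code with these lengths CAN exist.

Kraft sum = 0.265625. Satisfied.


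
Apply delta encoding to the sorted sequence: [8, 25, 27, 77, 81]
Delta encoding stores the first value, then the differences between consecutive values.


First value: 8
Deltas:
  25 - 8 = 17
  27 - 25 = 2
  77 - 27 = 50
  81 - 77 = 4


Delta encoded: [8, 17, 2, 50, 4]


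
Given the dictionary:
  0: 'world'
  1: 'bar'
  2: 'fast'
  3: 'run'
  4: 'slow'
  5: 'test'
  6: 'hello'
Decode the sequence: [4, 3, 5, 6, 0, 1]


Look up each index in the dictionary:
  4 -> 'slow'
  3 -> 'run'
  5 -> 'test'
  6 -> 'hello'
  0 -> 'world'
  1 -> 'bar'

Decoded: "slow run test hello world bar"


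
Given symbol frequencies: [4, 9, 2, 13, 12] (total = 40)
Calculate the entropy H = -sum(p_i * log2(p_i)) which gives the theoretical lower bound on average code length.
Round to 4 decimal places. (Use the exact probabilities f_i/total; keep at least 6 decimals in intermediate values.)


Per-symbol terms -p_i * log2(p_i) with p_i = f_i/40:
  p = 4/40 = 0.100000: log2(p) = -3.321928, -p*log2(p) = 0.332193
  p = 9/40 = 0.225000: log2(p) = -2.152003, -p*log2(p) = 0.484201
  p = 2/40 = 0.050000: log2(p) = -4.321928, -p*log2(p) = 0.216096
  p = 13/40 = 0.325000: log2(p) = -1.621488, -p*log2(p) = 0.526984
  p = 12/40 = 0.300000: log2(p) = -1.736966, -p*log2(p) = 0.521090
H = 0.332193 + 0.484201 + 0.216096 + 0.526984 + 0.521090 = 2.080564

H = 2.0806 bits/symbol
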